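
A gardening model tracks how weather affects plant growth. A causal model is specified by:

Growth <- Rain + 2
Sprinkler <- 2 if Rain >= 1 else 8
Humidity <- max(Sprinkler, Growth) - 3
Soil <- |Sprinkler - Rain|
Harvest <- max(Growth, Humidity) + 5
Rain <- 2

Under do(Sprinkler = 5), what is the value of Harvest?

9

Under do(Sprinkler=5), the mechanism Sprinkler <- 2 if Rain >= 1 else 8 is discarded; Sprinkler is fixed at 5.
Growth = Rain + 2  [with Rain=2]  = 4
Humidity = max(Sprinkler, Growth) - 3  [with Sprinkler=5, Growth=4]  = 2
Harvest = max(Growth, Humidity) + 5  [with Growth=4, Humidity=2]  = 9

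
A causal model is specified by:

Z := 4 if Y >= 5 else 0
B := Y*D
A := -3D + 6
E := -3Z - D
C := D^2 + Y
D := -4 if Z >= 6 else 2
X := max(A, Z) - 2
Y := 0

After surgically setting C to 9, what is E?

Intervening sets C = 9 and removes its equation (C := D^2 + Y).
Since E is not a descendant of the intervened variable, it is unaffected.
Z = 4 if Y >= 5 else 0  [with Y=0]  = 0
D = -4 if Z >= 6 else 2  [with Z=0]  = 2
E = -3Z - D  [with Z=0, D=2]  = -2

-2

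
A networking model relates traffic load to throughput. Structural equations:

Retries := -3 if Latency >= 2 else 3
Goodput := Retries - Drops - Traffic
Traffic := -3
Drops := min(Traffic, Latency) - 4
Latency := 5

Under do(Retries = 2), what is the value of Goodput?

12

Intervening sets Retries = 2 and removes its equation (Retries := -3 if Latency >= 2 else 3).
Drops = min(Traffic, Latency) - 4  [with Traffic=-3, Latency=5]  = -7
Goodput = Retries - Drops - Traffic  [with Retries=2, Drops=-7, Traffic=-3]  = 12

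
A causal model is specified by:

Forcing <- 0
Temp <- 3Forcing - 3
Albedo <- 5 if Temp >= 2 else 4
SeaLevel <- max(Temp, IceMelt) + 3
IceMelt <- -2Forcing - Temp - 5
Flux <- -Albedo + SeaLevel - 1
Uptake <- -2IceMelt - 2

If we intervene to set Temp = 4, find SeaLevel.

do(Temp=4) replaces the equation Temp <- 3Forcing - 3 with the constant Temp = 4.
IceMelt = -2Forcing - Temp - 5  [with Forcing=0, Temp=4]  = -9
SeaLevel = max(Temp, IceMelt) + 3  [with Temp=4, IceMelt=-9]  = 7

7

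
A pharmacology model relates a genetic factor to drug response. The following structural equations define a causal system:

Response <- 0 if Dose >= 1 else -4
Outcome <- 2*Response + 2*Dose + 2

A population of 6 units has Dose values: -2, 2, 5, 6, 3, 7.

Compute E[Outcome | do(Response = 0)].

9

The intervention sets Response=0 in all 6 units regardless of Dose. Recomputing Outcome per unit gives -2, 6, 12, 14, 8, 16; average 9.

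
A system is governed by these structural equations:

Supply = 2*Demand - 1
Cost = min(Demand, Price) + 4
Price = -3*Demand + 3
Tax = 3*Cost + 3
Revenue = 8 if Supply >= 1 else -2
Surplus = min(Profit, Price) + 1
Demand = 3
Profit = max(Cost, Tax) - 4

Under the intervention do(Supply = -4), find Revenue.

do(Supply=-4) replaces the equation Supply = 2*Demand - 1 with the constant Supply = -4.
Revenue = 8 if Supply >= 1 else -2  [with Supply=-4]  = -2

-2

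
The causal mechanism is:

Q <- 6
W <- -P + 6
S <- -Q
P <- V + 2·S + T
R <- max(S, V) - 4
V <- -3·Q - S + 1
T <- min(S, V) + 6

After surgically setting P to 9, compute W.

The intervention breaks the incoming arrows to P: P <- V + 2·S + T no longer applies, and P = 9.
W = -P + 6  [with P=9]  = -3

-3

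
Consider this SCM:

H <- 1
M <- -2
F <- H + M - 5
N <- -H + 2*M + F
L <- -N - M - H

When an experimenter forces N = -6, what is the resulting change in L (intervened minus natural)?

Intervening sets N = -6 and removes its equation (N <- -H + 2*M + F).
L = -N - M - H  [with N=-6, M=-2, H=1]  = 7
Without intervention: F = H + M - 5  [with H=1, M=-2]  = -6; N = -H + 2*M + F  [with H=1, M=-2, F=-6]  = -11; L = -N - M - H  [with N=-11, M=-2, H=1]  = 12.
Change = 7 − 12 = -5.

-5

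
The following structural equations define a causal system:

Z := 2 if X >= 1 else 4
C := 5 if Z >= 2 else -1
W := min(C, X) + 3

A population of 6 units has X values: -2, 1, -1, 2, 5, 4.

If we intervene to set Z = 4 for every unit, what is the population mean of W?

do(Z=4) breaks Z's dependence on X. With Z=4 fixed, W across the units is 1, 4, 2, 5, 8, 7, mean 4.5.

4.5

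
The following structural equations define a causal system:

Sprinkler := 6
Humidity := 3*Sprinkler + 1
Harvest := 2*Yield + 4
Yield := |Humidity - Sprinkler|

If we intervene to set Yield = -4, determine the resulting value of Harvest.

The intervention breaks the incoming arrows to Yield: Yield := |Humidity - Sprinkler| no longer applies, and Yield = -4.
Harvest = 2*Yield + 4  [with Yield=-4]  = -4

-4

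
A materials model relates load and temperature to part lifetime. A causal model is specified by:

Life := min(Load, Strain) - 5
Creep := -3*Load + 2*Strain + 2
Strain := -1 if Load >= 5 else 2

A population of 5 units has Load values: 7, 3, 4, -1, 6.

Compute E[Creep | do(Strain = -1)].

Every unit gets Strain=-1 under the intervention. Creep values become -21, -9, -12, 3, -18; E[Creep|do(Strain=-1)] = -11.4.

-11.4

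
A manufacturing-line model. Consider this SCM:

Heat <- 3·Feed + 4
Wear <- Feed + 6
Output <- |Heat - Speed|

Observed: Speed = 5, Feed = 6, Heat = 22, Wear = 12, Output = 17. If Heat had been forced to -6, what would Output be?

do(Heat=-6) replaces the equation Heat <- 3·Feed + 4 with the constant Heat = -6.
Output = |Heat - Speed|  [with Heat=-6, Speed=5]  = 11

11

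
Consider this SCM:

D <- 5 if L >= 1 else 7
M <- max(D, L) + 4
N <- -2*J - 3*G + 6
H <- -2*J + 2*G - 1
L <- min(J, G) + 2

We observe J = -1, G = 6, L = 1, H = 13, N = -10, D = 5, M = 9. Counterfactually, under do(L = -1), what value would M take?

11

The intervention breaks the incoming arrows to L: L <- min(J, G) + 2 no longer applies, and L = -1.
D = 5 if L >= 1 else 7  [with L=-1]  = 7
M = max(D, L) + 4  [with D=7, L=-1]  = 11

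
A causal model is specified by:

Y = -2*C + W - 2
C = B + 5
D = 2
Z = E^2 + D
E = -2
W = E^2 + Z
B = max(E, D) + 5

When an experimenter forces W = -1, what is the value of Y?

-27

Intervening sets W = -1 and removes its equation (W = E^2 + Z).
B = max(E, D) + 5  [with E=-2, D=2]  = 7
C = B + 5  [with B=7]  = 12
Y = -2*C + W - 2  [with C=12, W=-1]  = -27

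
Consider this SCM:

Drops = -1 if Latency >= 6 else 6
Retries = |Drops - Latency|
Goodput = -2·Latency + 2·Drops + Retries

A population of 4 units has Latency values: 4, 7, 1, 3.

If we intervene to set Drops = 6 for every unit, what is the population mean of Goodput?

7.25

Every unit gets Drops=6 under the intervention. Goodput values become 6, -1, 15, 9; E[Goodput|do(Drops=6)] = 7.25.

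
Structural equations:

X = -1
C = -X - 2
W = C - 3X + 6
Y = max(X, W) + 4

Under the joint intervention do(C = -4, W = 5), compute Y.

9

Setting C = -4, W = 5 by intervention discards those variables' equations.
Y = max(X, W) + 4  [with X=-1, W=5]  = 9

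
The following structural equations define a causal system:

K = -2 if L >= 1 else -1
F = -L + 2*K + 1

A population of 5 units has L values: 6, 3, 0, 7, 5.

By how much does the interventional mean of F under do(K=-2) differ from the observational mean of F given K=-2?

Every unit gets K=-2 under the intervention. F values become -9, -6, -3, -10, -8; E[F|do(K=-2)] = -7.2.
Conditioning on K=-2 selects the 4 unit(s) with L ∈ {6, 3, 7, 5}. Their F values: -9, -6, -10, -8. Mean = -8.25.
Difference = -7.2 − (-8.25) = 1.05.

1.05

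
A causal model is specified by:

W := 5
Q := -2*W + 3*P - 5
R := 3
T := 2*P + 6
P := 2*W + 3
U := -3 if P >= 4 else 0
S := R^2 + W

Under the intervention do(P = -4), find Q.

do(P=-4) replaces the equation P := 2*W + 3 with the constant P = -4.
Q = -2*W + 3*P - 5  [with W=5, P=-4]  = -27

-27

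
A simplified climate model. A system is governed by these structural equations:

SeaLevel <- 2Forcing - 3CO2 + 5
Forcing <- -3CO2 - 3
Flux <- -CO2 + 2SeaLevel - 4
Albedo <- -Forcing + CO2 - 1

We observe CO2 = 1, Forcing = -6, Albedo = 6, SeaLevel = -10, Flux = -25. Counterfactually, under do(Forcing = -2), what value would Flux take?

-9

do(Forcing=-2) replaces the equation Forcing <- -3CO2 - 3 with the constant Forcing = -2.
SeaLevel = 2Forcing - 3CO2 + 5  [with Forcing=-2, CO2=1]  = -2
Flux = -CO2 + 2SeaLevel - 4  [with CO2=1, SeaLevel=-2]  = -9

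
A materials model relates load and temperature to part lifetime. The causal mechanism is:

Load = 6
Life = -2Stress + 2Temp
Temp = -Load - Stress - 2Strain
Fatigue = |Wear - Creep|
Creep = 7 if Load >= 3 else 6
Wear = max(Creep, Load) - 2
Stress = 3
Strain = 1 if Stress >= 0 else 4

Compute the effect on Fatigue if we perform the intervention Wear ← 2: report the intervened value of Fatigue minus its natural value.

3

Intervening sets Wear = 2 and removes its equation (Wear = max(Creep, Load) - 2).
Creep = 7 if Load >= 3 else 6  [with Load=6]  = 7
Fatigue = |Wear - Creep|  [with Wear=2, Creep=7]  = 5
Without intervention: Creep = 7 if Load >= 3 else 6  [with Load=6]  = 7; Wear = max(Creep, Load) - 2  [with Creep=7, Load=6]  = 5; Fatigue = |Wear - Creep|  [with Wear=5, Creep=7]  = 2.
Change = 5 − 2 = 3.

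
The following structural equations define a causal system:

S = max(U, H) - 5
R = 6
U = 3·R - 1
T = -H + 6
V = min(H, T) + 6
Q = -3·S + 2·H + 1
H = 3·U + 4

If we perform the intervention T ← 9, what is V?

15

Intervening sets T = 9 and removes its equation (T = -H + 6).
U = 3·R - 1  [with R=6]  = 17
H = 3·U + 4  [with U=17]  = 55
V = min(H, T) + 6  [with H=55, T=9]  = 15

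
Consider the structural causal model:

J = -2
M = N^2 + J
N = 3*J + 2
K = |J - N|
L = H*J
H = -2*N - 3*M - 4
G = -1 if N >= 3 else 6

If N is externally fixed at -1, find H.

do(N=-1) replaces the equation N = 3*J + 2 with the constant N = -1.
M = N^2 + J  [with N=-1, J=-2]  = -1
H = -2*N - 3*M - 4  [with N=-1, M=-1]  = 1

1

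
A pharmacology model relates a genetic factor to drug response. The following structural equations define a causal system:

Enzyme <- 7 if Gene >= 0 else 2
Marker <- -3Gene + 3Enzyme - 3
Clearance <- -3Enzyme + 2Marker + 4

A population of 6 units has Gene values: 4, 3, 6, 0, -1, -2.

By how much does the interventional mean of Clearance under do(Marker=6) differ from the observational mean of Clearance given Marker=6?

Under do(Marker=6), Marker's equation is replaced by Marker=6 for every unit. Per-unit Clearance: -5, -5, -5, -5, 10, 10. Mean = 0.
Conditioning on Marker=6 selects the 2 unit(s) with Gene ∈ {4, -1}. Their Clearance values: -5, 10. Mean = 2.5.
Difference = 0 − 2.5 = -2.5.

-2.5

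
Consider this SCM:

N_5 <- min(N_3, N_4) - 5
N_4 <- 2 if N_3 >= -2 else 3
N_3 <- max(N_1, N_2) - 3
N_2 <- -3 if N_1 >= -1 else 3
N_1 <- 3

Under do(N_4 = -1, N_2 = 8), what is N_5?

The joint intervention fixes N_4 = -1, N_2 = 8, removing each variable's own equation.
N_3 = max(N_1, N_2) - 3  [with N_1=3, N_2=8]  = 5
N_5 = min(N_3, N_4) - 5  [with N_3=5, N_4=-1]  = -6

-6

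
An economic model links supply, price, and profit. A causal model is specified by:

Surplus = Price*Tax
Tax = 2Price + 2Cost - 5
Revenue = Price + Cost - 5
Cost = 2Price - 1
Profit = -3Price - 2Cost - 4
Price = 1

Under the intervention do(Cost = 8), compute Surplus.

Under do(Cost=8), the mechanism Cost = 2Price - 1 is discarded; Cost is fixed at 8.
Tax = 2Price + 2Cost - 5  [with Price=1, Cost=8]  = 13
Surplus = Price*Tax  [with Price=1, Tax=13]  = 13

13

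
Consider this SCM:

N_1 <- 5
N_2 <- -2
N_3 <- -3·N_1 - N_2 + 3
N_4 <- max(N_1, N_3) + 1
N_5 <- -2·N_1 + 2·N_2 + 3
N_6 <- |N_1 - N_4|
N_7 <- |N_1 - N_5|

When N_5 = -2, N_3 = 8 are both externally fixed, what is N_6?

4

The joint intervention fixes N_5 = -2, N_3 = 8, removing each variable's own equation.
N_4 = max(N_1, N_3) + 1  [with N_1=5, N_3=8]  = 9
N_6 = |N_1 - N_4|  [with N_1=5, N_4=9]  = 4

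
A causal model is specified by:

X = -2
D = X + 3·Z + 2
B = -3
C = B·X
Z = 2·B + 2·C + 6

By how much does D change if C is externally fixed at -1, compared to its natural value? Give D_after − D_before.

-42

do(C=-1) replaces the equation C = B·X with the constant C = -1.
Z = 2·B + 2·C + 6  [with B=-3, C=-1]  = -2
D = X + 3·Z + 2  [with X=-2, Z=-2]  = -6
Without intervention: C = B·X  [with B=-3, X=-2]  = 6; Z = 2·B + 2·C + 6  [with B=-3, C=6]  = 12; D = X + 3·Z + 2  [with X=-2, Z=12]  = 36.
Change = -6 − 36 = -42.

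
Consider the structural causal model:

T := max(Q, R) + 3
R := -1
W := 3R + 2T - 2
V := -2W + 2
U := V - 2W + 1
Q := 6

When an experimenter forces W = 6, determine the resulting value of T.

Under do(W=6), the mechanism W := 3R + 2T - 2 is discarded; W is fixed at 6.
Since T is not a descendant of the intervened variable, it is unaffected.
T = max(Q, R) + 3  [with Q=6, R=-1]  = 9

9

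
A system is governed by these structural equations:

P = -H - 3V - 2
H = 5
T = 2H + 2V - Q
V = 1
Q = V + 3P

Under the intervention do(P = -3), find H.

Under do(P=-3), the mechanism P = -H - 3V - 2 is discarded; P is fixed at -3.
Since H is not a descendant of the intervened variable, it is unaffected.

5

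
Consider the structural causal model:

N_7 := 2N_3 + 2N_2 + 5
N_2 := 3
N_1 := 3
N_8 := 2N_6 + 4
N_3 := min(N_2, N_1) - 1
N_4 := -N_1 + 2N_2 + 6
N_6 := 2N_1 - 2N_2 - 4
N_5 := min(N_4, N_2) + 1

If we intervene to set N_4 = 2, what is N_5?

3

Intervening sets N_4 = 2 and removes its equation (N_4 := -N_1 + 2N_2 + 6).
N_5 = min(N_4, N_2) + 1  [with N_4=2, N_2=3]  = 3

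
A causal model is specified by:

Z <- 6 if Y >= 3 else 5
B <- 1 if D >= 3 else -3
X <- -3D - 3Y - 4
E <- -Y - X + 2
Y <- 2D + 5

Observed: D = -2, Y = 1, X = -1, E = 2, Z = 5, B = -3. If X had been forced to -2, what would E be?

3

The intervention breaks the incoming arrows to X: X <- -3D - 3Y - 4 no longer applies, and X = -2.
Y = 2D + 5  [with D=-2]  = 1
E = -Y - X + 2  [with Y=1, X=-2]  = 3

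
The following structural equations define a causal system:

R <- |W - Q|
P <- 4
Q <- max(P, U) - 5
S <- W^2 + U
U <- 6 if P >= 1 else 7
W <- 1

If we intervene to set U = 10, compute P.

4

Under do(U=10), the mechanism U <- 6 if P >= 1 else 7 is discarded; U is fixed at 10.
P is not downstream of the intervention, so its value is determined by the original equations.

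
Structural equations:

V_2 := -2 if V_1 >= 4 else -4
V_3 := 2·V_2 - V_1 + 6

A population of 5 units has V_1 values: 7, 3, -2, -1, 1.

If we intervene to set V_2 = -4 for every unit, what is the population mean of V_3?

do(V_2=-4) breaks V_2's dependence on V_1. With V_2=-4 fixed, V_3 across the units is -9, -5, 0, -1, -3, mean -3.6.

-3.6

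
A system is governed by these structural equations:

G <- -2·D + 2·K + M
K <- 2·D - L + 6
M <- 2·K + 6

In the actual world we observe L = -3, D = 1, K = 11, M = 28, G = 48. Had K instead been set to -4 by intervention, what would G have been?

-12

do(K=-4) replaces the equation K <- 2·D - L + 6 with the constant K = -4.
M = 2·K + 6  [with K=-4]  = -2
G = -2·D + 2·K + M  [with D=1, K=-4, M=-2]  = -12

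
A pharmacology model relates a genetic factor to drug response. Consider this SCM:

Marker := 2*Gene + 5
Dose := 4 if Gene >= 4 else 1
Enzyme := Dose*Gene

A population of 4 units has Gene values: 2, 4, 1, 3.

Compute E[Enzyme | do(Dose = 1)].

2.5

do(Dose=1) breaks Dose's dependence on Gene. With Dose=1 fixed, Enzyme across the units is 2, 4, 1, 3, mean 2.5.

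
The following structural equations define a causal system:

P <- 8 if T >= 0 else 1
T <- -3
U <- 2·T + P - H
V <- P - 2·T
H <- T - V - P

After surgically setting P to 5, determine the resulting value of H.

Under do(P=5), the mechanism P <- 8 if T >= 0 else 1 is discarded; P is fixed at 5.
V = P - 2·T  [with P=5, T=-3]  = 11
H = T - V - P  [with T=-3, V=11, P=5]  = -19

-19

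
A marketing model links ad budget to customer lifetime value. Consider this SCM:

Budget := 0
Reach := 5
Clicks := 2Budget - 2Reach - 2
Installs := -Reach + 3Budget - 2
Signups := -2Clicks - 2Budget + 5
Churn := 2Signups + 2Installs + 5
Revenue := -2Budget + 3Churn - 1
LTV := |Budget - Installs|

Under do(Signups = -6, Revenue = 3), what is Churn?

Under do(Signups = -6, Revenue = 3), each intervened variable's structural equation is replaced by its fixed value.
Installs = -Reach + 3Budget - 2  [with Reach=5, Budget=0]  = -7
Churn = 2Signups + 2Installs + 5  [with Signups=-6, Installs=-7]  = -21

-21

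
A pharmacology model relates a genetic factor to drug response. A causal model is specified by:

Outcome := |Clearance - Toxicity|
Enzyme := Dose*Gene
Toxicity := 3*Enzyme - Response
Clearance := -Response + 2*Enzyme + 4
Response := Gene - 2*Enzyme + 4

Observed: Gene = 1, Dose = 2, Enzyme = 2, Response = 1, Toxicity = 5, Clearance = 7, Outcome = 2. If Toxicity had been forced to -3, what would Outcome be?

Under do(Toxicity=-3), the mechanism Toxicity := 3*Enzyme - Response is discarded; Toxicity is fixed at -3.
Enzyme = Dose*Gene  [with Dose=2, Gene=1]  = 2
Response = Gene - 2*Enzyme + 4  [with Gene=1, Enzyme=2]  = 1
Clearance = -Response + 2*Enzyme + 4  [with Response=1, Enzyme=2]  = 7
Outcome = |Clearance - Toxicity|  [with Clearance=7, Toxicity=-3]  = 10

10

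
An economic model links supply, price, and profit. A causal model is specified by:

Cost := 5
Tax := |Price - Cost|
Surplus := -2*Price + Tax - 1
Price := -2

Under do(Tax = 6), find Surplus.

9

The intervention breaks the incoming arrows to Tax: Tax := |Price - Cost| no longer applies, and Tax = 6.
Surplus = -2*Price + Tax - 1  [with Price=-2, Tax=6]  = 9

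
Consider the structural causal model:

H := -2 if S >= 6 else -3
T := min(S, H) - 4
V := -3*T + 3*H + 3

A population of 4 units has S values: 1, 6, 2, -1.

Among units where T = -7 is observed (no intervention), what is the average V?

15

Observing T=-7 restricts to units where T's equation naturally yields -7: S ∈ {1, 2, -1}. In that subpopulation V = 15, 15, 15, mean 15.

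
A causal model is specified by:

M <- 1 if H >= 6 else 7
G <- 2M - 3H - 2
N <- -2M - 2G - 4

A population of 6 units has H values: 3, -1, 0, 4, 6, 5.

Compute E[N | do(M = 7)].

Every unit gets M=7 under the intervention. N values become -24, -48, -42, -18, -6, -12; E[N|do(M=7)] = -25.

-25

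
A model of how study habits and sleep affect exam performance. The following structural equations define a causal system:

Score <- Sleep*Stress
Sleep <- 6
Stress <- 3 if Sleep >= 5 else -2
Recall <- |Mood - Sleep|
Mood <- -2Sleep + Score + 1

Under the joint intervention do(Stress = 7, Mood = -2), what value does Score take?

The joint intervention fixes Stress = 7, Mood = -2, removing each variable's own equation.
Score = Sleep*Stress  [with Sleep=6, Stress=7]  = 42

42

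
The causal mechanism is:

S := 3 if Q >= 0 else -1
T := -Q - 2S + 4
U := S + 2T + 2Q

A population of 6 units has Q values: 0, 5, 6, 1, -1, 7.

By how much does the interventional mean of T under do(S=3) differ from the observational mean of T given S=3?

do(S=3) breaks S's dependence on Q. With S=3 fixed, T across the units is -2, -7, -8, -3, -1, -9, mean -5.
E[T|S=3] averages over only the 5 units with S=3 (Q = 0, 5, 6, 1, 7): T = -2, -7, -8, -3, -9, mean -5.8.
Difference = -5 − (-5.8) = 0.8.

0.8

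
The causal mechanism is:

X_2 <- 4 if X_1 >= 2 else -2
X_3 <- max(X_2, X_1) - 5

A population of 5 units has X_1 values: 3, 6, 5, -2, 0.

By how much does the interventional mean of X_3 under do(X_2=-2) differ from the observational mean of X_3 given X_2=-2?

do(X_2=-2) breaks X_2's dependence on X_1. With X_2=-2 fixed, X_3 across the units is -2, 1, 0, -7, -5, mean -2.6.
Observing X_2=-2 restricts to units where X_2's equation naturally yields -2: X_1 ∈ {-2, 0}. In that subpopulation X_3 = -7, -5, mean -6.
Difference = -2.6 − (-6) = 3.4.

3.4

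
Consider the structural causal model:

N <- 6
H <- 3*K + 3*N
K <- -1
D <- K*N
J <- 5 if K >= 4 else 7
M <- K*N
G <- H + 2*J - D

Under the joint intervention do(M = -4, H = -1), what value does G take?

Under do(M = -4, H = -1), each intervened variable's structural equation is replaced by its fixed value.
J = 5 if K >= 4 else 7  [with K=-1]  = 7
D = K*N  [with K=-1, N=6]  = -6
G = H + 2*J - D  [with H=-1, J=7, D=-6]  = 19

19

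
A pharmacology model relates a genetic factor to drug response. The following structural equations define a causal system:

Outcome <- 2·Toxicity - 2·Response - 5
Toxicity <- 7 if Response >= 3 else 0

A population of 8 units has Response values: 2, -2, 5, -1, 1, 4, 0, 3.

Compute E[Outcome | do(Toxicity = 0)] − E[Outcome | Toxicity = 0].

Every unit gets Toxicity=0 under the intervention. Outcome values become -9, -1, -15, -3, -7, -13, -5, -11; E[Outcome|do(Toxicity=0)] = -8.
Observing Toxicity=0 restricts to units where Toxicity's equation naturally yields 0: Response ∈ {2, -2, -1, 1, 0}. In that subpopulation Outcome = -9, -1, -3, -7, -5, mean -5.
Difference = -8 − (-5) = -3.

-3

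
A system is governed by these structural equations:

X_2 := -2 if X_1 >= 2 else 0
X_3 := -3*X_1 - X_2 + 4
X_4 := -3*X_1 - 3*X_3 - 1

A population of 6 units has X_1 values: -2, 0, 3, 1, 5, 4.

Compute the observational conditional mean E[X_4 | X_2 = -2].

5

Conditioning on X_2=-2 selects the 3 unit(s) with X_1 ∈ {3, 5, 4}. Their X_4 values: -1, 11, 5. Mean = 5.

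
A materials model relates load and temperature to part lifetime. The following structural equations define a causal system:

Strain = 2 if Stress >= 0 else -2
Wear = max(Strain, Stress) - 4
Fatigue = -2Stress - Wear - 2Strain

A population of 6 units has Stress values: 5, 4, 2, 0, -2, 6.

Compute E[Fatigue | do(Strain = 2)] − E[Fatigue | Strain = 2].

2.1

The intervention sets Strain=2 in all 6 units regardless of Stress. Recomputing Fatigue per unit gives -15, -12, -6, -2, 2, -18; average -8.5.
E[Fatigue|Strain=2] averages over only the 5 units with Strain=2 (Stress = 5, 4, 2, 0, 6): Fatigue = -15, -12, -6, -2, -18, mean -10.6.
Difference = -8.5 − (-10.6) = 2.1.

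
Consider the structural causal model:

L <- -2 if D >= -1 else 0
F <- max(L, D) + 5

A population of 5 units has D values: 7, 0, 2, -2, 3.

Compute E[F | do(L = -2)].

Every unit gets L=-2 under the intervention. F values become 12, 5, 7, 3, 8; E[F|do(L=-2)] = 7.

7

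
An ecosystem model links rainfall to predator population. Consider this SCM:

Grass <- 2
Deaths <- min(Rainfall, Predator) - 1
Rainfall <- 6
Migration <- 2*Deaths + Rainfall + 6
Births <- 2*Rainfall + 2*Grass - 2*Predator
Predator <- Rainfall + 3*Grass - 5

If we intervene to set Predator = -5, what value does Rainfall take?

6

Under do(Predator=-5), the mechanism Predator <- Rainfall + 3*Grass - 5 is discarded; Predator is fixed at -5.
Rainfall is not downstream of the intervention, so its value is determined by the original equations.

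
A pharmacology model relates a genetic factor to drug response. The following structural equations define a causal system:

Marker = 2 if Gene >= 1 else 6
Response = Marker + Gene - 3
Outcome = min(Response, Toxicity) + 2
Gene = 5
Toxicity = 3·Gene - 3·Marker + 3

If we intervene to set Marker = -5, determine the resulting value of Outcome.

do(Marker=-5) replaces the equation Marker = 2 if Gene >= 1 else 6 with the constant Marker = -5.
Response = Marker + Gene - 3  [with Marker=-5, Gene=5]  = -3
Toxicity = 3·Gene - 3·Marker + 3  [with Gene=5, Marker=-5]  = 33
Outcome = min(Response, Toxicity) + 2  [with Response=-3, Toxicity=33]  = -1

-1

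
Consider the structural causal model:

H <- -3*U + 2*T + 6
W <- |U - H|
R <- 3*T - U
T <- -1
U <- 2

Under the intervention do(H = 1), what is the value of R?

-5

The intervention breaks the incoming arrows to H: H <- -3*U + 2*T + 6 no longer applies, and H = 1.
R is not downstream of the intervention, so its value is determined by the original equations.
R = 3*T - U  [with T=-1, U=2]  = -5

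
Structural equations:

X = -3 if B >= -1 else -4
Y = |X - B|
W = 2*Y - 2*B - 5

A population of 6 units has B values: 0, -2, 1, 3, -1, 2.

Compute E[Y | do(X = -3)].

3.5

do(X=-3) breaks X's dependence on B. With X=-3 fixed, Y across the units is 3, 1, 4, 6, 2, 5, mean 3.5.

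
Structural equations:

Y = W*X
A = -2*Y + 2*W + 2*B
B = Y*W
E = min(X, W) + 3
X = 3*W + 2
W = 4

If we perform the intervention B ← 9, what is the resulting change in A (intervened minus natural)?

-430

The intervention breaks the incoming arrows to B: B = Y*W no longer applies, and B = 9.
X = 3*W + 2  [with W=4]  = 14
Y = W*X  [with W=4, X=14]  = 56
A = -2*Y + 2*W + 2*B  [with Y=56, W=4, B=9]  = -86
Without intervention: X = 3*W + 2  [with W=4]  = 14; Y = W*X  [with W=4, X=14]  = 56; B = Y*W  [with Y=56, W=4]  = 224; A = -2*Y + 2*W + 2*B  [with Y=56, W=4, B=224]  = 344.
Change = -86 − 344 = -430.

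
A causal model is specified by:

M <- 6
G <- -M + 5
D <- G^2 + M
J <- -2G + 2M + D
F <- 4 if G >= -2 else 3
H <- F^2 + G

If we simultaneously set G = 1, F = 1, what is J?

17

The joint intervention fixes G = 1, F = 1, removing each variable's own equation.
D = G^2 + M  [with G=1, M=6]  = 7
J = -2G + 2M + D  [with G=1, M=6, D=7]  = 17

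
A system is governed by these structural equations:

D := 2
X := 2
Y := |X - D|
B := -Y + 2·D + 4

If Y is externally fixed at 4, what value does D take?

2

Under do(Y=4), the mechanism Y := |X - D| is discarded; Y is fixed at 4.
D is not downstream of the intervention, so its value is determined by the original equations.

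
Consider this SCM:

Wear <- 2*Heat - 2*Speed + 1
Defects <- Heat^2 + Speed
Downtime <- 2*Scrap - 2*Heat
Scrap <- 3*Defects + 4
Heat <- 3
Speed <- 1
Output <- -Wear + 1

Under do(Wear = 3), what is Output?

The intervention breaks the incoming arrows to Wear: Wear <- 2*Heat - 2*Speed + 1 no longer applies, and Wear = 3.
Output = -Wear + 1  [with Wear=3]  = -2

-2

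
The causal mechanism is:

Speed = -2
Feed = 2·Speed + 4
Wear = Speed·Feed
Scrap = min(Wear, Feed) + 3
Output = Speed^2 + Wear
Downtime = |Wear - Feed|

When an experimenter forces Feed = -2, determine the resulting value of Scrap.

1

Under do(Feed=-2), the mechanism Feed = 2·Speed + 4 is discarded; Feed is fixed at -2.
Wear = Speed·Feed  [with Speed=-2, Feed=-2]  = 4
Scrap = min(Wear, Feed) + 3  [with Wear=4, Feed=-2]  = 1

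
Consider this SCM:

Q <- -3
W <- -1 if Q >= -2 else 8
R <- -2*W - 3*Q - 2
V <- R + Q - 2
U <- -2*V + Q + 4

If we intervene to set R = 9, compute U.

do(R=9) replaces the equation R <- -2*W - 3*Q - 2 with the constant R = 9.
V = R + Q - 2  [with R=9, Q=-3]  = 4
U = -2*V + Q + 4  [with V=4, Q=-3]  = -7

-7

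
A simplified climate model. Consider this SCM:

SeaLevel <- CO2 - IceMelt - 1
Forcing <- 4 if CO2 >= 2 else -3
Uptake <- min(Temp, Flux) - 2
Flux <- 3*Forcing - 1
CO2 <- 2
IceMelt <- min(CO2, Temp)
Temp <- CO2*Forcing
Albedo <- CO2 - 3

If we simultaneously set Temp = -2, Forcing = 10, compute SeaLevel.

3

Setting Temp = -2, Forcing = 10 by intervention discards those variables' equations.
IceMelt = min(CO2, Temp)  [with CO2=2, Temp=-2]  = -2
SeaLevel = CO2 - IceMelt - 1  [with CO2=2, IceMelt=-2]  = 3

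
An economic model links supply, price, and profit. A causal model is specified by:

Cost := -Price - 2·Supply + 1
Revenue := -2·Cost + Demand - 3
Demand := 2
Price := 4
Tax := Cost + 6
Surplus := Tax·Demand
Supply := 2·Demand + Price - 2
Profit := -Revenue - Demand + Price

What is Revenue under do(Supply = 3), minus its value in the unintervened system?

do(Supply=3) replaces the equation Supply := 2·Demand + Price - 2 with the constant Supply = 3.
Cost = -Price - 2·Supply + 1  [with Price=4, Supply=3]  = -9
Revenue = -2·Cost + Demand - 3  [with Cost=-9, Demand=2]  = 17
Without intervention: Supply = 2·Demand + Price - 2  [with Demand=2, Price=4]  = 6; Cost = -Price - 2·Supply + 1  [with Price=4, Supply=6]  = -15; Revenue = -2·Cost + Demand - 3  [with Cost=-15, Demand=2]  = 29.
Change = 17 − 29 = -12.

-12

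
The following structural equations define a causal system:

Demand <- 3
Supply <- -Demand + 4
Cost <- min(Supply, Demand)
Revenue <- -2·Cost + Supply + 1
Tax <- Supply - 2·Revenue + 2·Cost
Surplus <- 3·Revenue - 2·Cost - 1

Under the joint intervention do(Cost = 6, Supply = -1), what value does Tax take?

Setting Cost = 6, Supply = -1 by intervention discards those variables' equations.
Revenue = -2·Cost + Supply + 1  [with Cost=6, Supply=-1]  = -12
Tax = Supply - 2·Revenue + 2·Cost  [with Supply=-1, Revenue=-12, Cost=6]  = 35

35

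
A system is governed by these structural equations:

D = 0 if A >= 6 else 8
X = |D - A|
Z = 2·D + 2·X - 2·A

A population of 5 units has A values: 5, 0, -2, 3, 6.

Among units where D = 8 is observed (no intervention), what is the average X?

Observing D=8 restricts to units where D's equation naturally yields 8: A ∈ {5, 0, -2, 3}. In that subpopulation X = 3, 8, 10, 5, mean 6.5.

6.5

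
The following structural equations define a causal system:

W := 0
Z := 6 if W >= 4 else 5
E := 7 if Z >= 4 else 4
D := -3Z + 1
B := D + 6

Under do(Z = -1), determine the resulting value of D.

4

Under do(Z=-1), the mechanism Z := 6 if W >= 4 else 5 is discarded; Z is fixed at -1.
D = -3Z + 1  [with Z=-1]  = 4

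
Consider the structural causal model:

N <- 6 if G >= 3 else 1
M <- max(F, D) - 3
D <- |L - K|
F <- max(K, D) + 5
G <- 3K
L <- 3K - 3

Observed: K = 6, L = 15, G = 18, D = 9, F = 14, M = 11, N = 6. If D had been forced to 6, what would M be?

8

Under do(D=6), the mechanism D <- |L - K| is discarded; D is fixed at 6.
F = max(K, D) + 5  [with K=6, D=6]  = 11
M = max(F, D) - 3  [with F=11, D=6]  = 8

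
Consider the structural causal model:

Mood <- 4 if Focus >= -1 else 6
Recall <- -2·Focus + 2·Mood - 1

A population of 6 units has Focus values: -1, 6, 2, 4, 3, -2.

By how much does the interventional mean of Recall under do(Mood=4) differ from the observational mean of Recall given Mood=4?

1.6

Every unit gets Mood=4 under the intervention. Recall values become 9, -5, 3, -1, 1, 11; E[Recall|do(Mood=4)] = 3.
E[Recall|Mood=4] averages over only the 5 units with Mood=4 (Focus = -1, 6, 2, 4, 3): Recall = 9, -5, 3, -1, 1, mean 1.4.
Difference = 3 − 1.4 = 1.6.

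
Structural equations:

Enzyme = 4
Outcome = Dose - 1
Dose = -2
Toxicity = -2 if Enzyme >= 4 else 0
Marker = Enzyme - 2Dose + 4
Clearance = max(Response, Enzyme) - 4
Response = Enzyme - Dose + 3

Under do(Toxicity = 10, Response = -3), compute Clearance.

Setting Toxicity = 10, Response = -3 by intervention discards those variables' equations.
Clearance = max(Response, Enzyme) - 4  [with Response=-3, Enzyme=4]  = 0

0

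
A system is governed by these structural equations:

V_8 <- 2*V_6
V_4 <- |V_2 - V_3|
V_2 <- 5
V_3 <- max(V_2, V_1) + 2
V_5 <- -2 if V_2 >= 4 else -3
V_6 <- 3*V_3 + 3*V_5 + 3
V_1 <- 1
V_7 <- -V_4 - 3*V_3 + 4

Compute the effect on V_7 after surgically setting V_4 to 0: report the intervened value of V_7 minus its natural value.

2

The intervention breaks the incoming arrows to V_4: V_4 <- |V_2 - V_3| no longer applies, and V_4 = 0.
V_3 = max(V_2, V_1) + 2  [with V_2=5, V_1=1]  = 7
V_7 = -V_4 - 3*V_3 + 4  [with V_4=0, V_3=7]  = -17
Without intervention: V_3 = max(V_2, V_1) + 2  [with V_2=5, V_1=1]  = 7; V_4 = |V_2 - V_3|  [with V_2=5, V_3=7]  = 2; V_7 = -V_4 - 3*V_3 + 4  [with V_4=2, V_3=7]  = -19.
Change = -17 − (-19) = 2.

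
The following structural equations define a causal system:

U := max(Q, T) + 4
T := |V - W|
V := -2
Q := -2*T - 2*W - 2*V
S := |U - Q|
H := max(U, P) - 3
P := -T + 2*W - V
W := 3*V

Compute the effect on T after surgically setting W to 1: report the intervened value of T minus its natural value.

-1

The intervention breaks the incoming arrows to W: W := 3*V no longer applies, and W = 1.
T = |V - W|  [with V=-2, W=1]  = 3
Without intervention: W = 3*V  [with V=-2]  = -6; T = |V - W|  [with V=-2, W=-6]  = 4.
Change = 3 − 4 = -1.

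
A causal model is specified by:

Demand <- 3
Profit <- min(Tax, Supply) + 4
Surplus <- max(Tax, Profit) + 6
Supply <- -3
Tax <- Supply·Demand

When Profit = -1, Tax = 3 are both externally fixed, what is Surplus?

9

The joint intervention fixes Profit = -1, Tax = 3, removing each variable's own equation.
Surplus = max(Tax, Profit) + 6  [with Tax=3, Profit=-1]  = 9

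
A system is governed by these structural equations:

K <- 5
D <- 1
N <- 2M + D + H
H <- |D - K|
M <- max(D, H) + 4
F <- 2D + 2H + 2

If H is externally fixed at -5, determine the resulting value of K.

5

Under do(H=-5), the mechanism H <- |D - K| is discarded; H is fixed at -5.
Since K is not a descendant of the intervened variable, it is unaffected.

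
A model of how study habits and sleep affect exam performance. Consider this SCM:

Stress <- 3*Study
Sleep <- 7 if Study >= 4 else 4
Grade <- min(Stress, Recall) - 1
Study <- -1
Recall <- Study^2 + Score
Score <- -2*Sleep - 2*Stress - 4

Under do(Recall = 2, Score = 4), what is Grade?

Setting Recall = 2, Score = 4 by intervention discards those variables' equations.
Stress = 3*Study  [with Study=-1]  = -3
Grade = min(Stress, Recall) - 1  [with Stress=-3, Recall=2]  = -4

-4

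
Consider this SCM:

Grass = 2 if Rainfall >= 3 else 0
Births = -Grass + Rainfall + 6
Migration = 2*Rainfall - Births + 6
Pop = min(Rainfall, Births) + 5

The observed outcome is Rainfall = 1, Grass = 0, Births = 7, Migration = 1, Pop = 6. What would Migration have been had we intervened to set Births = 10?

The intervention breaks the incoming arrows to Births: Births = -Grass + Rainfall + 6 no longer applies, and Births = 10.
Migration = 2*Rainfall - Births + 6  [with Rainfall=1, Births=10]  = -2

-2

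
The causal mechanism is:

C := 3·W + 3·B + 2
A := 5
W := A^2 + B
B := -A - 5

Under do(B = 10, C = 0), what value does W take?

The joint intervention fixes B = 10, C = 0, removing each variable's own equation.
W = A^2 + B  [with A=5, B=10]  = 35

35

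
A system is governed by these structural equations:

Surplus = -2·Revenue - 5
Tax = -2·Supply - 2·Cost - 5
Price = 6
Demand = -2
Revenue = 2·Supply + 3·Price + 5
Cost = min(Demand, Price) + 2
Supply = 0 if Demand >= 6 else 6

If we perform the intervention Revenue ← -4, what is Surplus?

Under do(Revenue=-4), the mechanism Revenue = 2·Supply + 3·Price + 5 is discarded; Revenue is fixed at -4.
Surplus = -2·Revenue - 5  [with Revenue=-4]  = 3

3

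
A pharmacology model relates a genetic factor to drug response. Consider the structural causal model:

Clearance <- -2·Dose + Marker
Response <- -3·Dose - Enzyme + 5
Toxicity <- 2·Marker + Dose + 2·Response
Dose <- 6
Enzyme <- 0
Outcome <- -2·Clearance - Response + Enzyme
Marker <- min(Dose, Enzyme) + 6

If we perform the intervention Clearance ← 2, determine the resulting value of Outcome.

Intervening sets Clearance = 2 and removes its equation (Clearance <- -2·Dose + Marker).
Response = -3·Dose - Enzyme + 5  [with Dose=6, Enzyme=0]  = -13
Outcome = -2·Clearance - Response + Enzyme  [with Clearance=2, Response=-13, Enzyme=0]  = 9

9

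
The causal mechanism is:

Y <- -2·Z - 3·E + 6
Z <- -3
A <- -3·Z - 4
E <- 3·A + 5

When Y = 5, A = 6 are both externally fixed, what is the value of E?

Setting Y = 5, A = 6 by intervention discards those variables' equations.
E = 3·A + 5  [with A=6]  = 23

23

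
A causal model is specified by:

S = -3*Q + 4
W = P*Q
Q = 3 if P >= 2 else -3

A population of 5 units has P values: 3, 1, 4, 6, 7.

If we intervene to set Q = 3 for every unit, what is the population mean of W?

12.6

Every unit gets Q=3 under the intervention. W values become 9, 3, 12, 18, 21; E[W|do(Q=3)] = 12.6.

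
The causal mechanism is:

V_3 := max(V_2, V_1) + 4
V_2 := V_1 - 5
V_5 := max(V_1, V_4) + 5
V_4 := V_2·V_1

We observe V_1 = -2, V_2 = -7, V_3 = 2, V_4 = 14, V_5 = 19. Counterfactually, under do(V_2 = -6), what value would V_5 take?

17

do(V_2=-6) replaces the equation V_2 := V_1 - 5 with the constant V_2 = -6.
V_4 = V_2·V_1  [with V_2=-6, V_1=-2]  = 12
V_5 = max(V_1, V_4) + 5  [with V_1=-2, V_4=12]  = 17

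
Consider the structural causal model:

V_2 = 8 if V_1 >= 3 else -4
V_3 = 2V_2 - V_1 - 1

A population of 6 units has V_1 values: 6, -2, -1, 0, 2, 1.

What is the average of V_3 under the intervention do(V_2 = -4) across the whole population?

-10

Every unit gets V_2=-4 under the intervention. V_3 values become -15, -7, -8, -9, -11, -10; E[V_3|do(V_2=-4)] = -10.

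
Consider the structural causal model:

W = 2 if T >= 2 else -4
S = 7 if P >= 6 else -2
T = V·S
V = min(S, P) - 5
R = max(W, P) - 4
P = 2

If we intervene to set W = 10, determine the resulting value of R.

The intervention breaks the incoming arrows to W: W = 2 if T >= 2 else -4 no longer applies, and W = 10.
R = max(W, P) - 4  [with W=10, P=2]  = 6

6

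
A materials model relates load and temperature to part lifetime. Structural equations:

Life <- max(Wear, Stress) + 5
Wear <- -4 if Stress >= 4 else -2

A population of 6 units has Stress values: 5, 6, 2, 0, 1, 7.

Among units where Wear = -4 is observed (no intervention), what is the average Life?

11

Observing Wear=-4 restricts to units where Wear's equation naturally yields -4: Stress ∈ {5, 6, 7}. In that subpopulation Life = 10, 11, 12, mean 11.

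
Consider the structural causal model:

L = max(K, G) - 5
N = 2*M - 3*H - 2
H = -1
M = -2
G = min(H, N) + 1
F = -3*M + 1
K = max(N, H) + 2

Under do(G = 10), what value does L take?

Intervening sets G = 10 and removes its equation (G = min(H, N) + 1).
N = 2*M - 3*H - 2  [with M=-2, H=-1]  = -3
K = max(N, H) + 2  [with N=-3, H=-1]  = 1
L = max(K, G) - 5  [with K=1, G=10]  = 5

5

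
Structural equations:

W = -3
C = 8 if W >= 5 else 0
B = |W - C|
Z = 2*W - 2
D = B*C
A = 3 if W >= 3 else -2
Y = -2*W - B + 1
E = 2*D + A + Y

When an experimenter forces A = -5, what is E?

-1

Intervening sets A = -5 and removes its equation (A = 3 if W >= 3 else -2).
C = 8 if W >= 5 else 0  [with W=-3]  = 0
B = |W - C|  [with W=-3, C=0]  = 3
D = B*C  [with B=3, C=0]  = 0
Y = -2*W - B + 1  [with W=-3, B=3]  = 4
E = 2*D + A + Y  [with D=0, A=-5, Y=4]  = -1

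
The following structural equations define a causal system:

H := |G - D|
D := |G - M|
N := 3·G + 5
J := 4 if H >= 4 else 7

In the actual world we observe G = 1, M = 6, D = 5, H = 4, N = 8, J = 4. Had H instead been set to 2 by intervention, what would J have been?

Under do(H=2), the mechanism H := |G - D| is discarded; H is fixed at 2.
J = 4 if H >= 4 else 7  [with H=2]  = 7

7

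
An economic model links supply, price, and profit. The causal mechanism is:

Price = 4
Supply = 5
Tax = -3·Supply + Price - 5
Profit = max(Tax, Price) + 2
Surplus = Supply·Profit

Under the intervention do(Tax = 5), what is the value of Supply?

5

Under do(Tax=5), the mechanism Tax = -3·Supply + Price - 5 is discarded; Tax is fixed at 5.
Since Supply is not a descendant of the intervened variable, it is unaffected.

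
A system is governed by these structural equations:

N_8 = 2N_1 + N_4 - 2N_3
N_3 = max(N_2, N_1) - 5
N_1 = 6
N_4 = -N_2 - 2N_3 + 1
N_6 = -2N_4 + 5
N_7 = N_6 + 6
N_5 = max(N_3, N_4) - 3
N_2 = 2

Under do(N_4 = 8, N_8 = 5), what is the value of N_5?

The joint intervention fixes N_4 = 8, N_8 = 5, removing each variable's own equation.
N_3 = max(N_2, N_1) - 5  [with N_2=2, N_1=6]  = 1
N_5 = max(N_3, N_4) - 3  [with N_3=1, N_4=8]  = 5

5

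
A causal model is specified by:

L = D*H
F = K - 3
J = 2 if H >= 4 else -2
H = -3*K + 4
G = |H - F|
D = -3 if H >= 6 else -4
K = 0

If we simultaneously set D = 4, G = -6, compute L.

16

Setting D = 4, G = -6 by intervention discards those variables' equations.
H = -3*K + 4  [with K=0]  = 4
L = D*H  [with D=4, H=4]  = 16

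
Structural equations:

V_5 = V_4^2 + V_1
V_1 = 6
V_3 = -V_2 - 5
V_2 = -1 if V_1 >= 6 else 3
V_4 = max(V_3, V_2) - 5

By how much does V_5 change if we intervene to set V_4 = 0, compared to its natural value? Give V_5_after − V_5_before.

-36

Intervening sets V_4 = 0 and removes its equation (V_4 = max(V_3, V_2) - 5).
V_5 = V_4^2 + V_1  [with V_4=0, V_1=6]  = 6
Without intervention: V_2 = -1 if V_1 >= 6 else 3  [with V_1=6]  = -1; V_3 = -V_2 - 5  [with V_2=-1]  = -4; V_4 = max(V_3, V_2) - 5  [with V_3=-4, V_2=-1]  = -6; V_5 = V_4^2 + V_1  [with V_4=-6, V_1=6]  = 42.
Change = 6 − 42 = -36.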